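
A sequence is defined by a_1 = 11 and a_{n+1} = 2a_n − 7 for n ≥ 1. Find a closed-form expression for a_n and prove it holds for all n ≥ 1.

Claim: a_n = 2^{n+1} + 7.

Base case: a_1 = 11, and 2^{1+1} + 7 = 4 + 7 = 11.
Assume a_r = 2^{r+1} + 7 for some r ≥ 1.
Then a_{r+1} = 2a_r − 7 = 2·(2^{r+1} + 7) − 7 = 2^{r+2} + 14 − 7 = 2^{r+2} + 7.
By induction, a_n = 2^{n+1} + 7 for all n ≥ 1.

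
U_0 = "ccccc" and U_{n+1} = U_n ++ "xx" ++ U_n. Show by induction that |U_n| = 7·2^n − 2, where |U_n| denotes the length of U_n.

Base case: |U_0| = 5, and 7·2^0 − 2 = 5.
Assume |U_r| = 7·2^r − 2.
Then |U_{r+1}| = |U_r| + 2 + |U_r| = 2|U_r| + 2 = 2(7·2^r − 2) + 2 = 7·2^{r+1} − 4 + 2 = 7·2^{r+1} − 2.
So the formula holds for r+1, and by induction |U_n| = 7·2^n − 2 for all n ≥ 0.

|U_n| = 7·2^n − 2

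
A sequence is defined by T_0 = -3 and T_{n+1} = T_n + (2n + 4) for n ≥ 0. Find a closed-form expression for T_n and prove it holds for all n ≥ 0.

Claim: T_n = n^2 + 3n − 3.

Base case: T_0 = -3, and 0^2 + 3·0 − 3 = -3.
Assume T_j = j^2 + 3j − 3.
Then T_{j+1} = T_j + (2j + 4) = (j^2 + 3j − 3) + (2j + 4) = j^2 + 5j + 1,
and (j+1)^2 + 3·(j+1) − 3 = j^2 + 5j + 1.
By induction, T_n = n^2 + 3n − 3 for all n ≥ 0.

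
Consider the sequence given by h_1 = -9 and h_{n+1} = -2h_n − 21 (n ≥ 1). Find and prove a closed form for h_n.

Claim: h_n = (-2)^n − 7.

Base case: h_1 = -9, and (-2)^1 − 7 = -2 − 7 = -9.
Assume h_m = (-2)^m − 7 for some m ≥ 1.
Then h_{m+1} = -2h_m − 21 = -2·((-2)^m − 7) − 21 = -2·(-2)^m + 14 − 21 = (-2)^{m+1} − 7.
So the formula holds for m+1, and by induction h_n = (-2)^n − 7 for all n ≥ 1.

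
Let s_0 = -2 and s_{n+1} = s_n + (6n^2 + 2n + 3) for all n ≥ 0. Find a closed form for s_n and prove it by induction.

Claim: s_n = 2n^3 − 2n^2 + 3n − 2.

Base case: s_0 = -2, and 2·0^3 − 2·0^2 + 3·0 − 2 = -2.
Assume s_r = 2r^3 − 2r^2 + 3r − 2.
Then s_{r+1} = s_r + (6r^2 + 2r + 3) = (2r^3 − 2r^2 + 3r − 2) + (6r^2 + 2r + 3) = 2r^3 + 4r^2 + 5r + 1,
and 2·(r+1)^3 − 2·(r+1)^2 + 3·(r+1) − 2 = 2r^3 + 4r^2 + 5r + 1.
By induction, s_n = 2n^3 − 2n^2 + 3n − 2 for all n ≥ 0.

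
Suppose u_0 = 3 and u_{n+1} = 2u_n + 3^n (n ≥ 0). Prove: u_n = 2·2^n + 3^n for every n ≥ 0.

Base case: u_0 = 3, and 2·2^0 + 3^0 = 2 + 1 = 3.
Assume u_m = 2·2^m + 3^m for some m ≥ 0.
Then u_{m+1} = 2u_m + 3^m = 2·(2·2^m + 3^m) + 3^m = 2·2^{m+1} + 2·3^m + 3^m = 2·2^{m+1} + 3·3^m = 2·2^{m+1} + 3^{m+1}.
This completes the inductive step, so u_n = 2·2^n + 3^n for all n ≥ 0.

u_n = 2·2^n + 3^n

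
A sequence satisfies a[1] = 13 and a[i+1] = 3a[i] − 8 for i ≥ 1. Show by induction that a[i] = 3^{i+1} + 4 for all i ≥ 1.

Base case: a[1] = 13, and 3^{1+1} + 4 = 9 + 4 = 13.
Assume a[m] = 3^{m+1} + 4 for some m ≥ 1.
Then a[m+1] = 3a[m] − 8 = 3·(3^{m+1} + 4) − 8 = 3^{m+2} + 12 − 8 = 3^{m+2} + 4.
So the formula holds for m+1, and by induction a[i] = 3^{i+1} + 4 for all i ≥ 1.

a[i] = 3^{i+1} + 4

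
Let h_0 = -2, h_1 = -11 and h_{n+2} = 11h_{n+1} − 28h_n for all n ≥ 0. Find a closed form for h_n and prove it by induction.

Claim: h_n = -4^n − 7^n.

Base cases: h_0 = -2 and -4^0 − 7^0 = -2; h_1 = -11 and -4^1 − 7^1 = -11.
Assume h_i = -4^i − 7^i for all 0 ≤ i ≤ j, where j ≥ 1.
Then h_{j+1} = 11h_j − 28h_{j−1} = 11·(-4^j − 7^j) − 28·(-4^{j−1} − 7^{j−1}) = -(11·4 − 28)4^{j−1} − (11·7 − 28)7^{j−1} = -16·4^{j−1} − 49·7^{j−1} = -4^{j+1} − 7^{j+1}.
Hence h_n = -4^n − 7^n for every n ≥ 0, by strong induction.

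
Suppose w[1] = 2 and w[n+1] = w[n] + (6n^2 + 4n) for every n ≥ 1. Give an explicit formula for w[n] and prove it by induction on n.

Claim: w[n] = 2n^3 − n^2 − n + 2.

Base case: w[1] = 2, and 2·1^3 − 1^2 − 1 + 2 = 2.
Assume w[k] = 2k^3 − k^2 − k + 2.
Then w[k+1] = w[k] + (6k^2 + 4k) = (2k^3 − k^2 − k + 2) + (6k^2 + 4k) = 2k^3 + 5k^2 + 3k + 2,
and 2·(k+1)^3 − (k+1)^2 − (k+1) + 2 = 2k^3 + 5k^2 + 3k + 2.
By induction, w[n] = 2n^3 − n^2 − n + 2 for all n ≥ 1.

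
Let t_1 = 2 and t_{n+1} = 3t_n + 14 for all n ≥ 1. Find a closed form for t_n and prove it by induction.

Claim: t_n = 3^{n+1} − 7.

Base case: t_1 = 2, and 3^{1+1} − 7 = 9 − 7 = 2.
Assume t_r = 3^{r+1} − 7 for some r ≥ 1.
Then t_{r+1} = 3t_r + 14 = 3·(3^{r+1} − 7) + 14 = 3^{r+2} − 21 + 14 = 3^{r+2} − 7.
This completes the inductive step, so t_n = 3^{n+1} − 7 for all n ≥ 1.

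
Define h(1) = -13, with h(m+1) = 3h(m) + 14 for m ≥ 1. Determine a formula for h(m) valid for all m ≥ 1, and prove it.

Claim: h(m) = -2·3^m − 7.

Base case: h(1) = -13, and -2·3^1 − 7 = -6 − 7 = -13.
Assume h(j) = -2·3^j − 7 for some j ≥ 1.
Then h(j+1) = 3h(j) + 14 = 3·(-2·3^j − 7) + 14 = -6·3^j − 21 + 14 = -2·3^{j+1} − 7.
Hence h(m) = -2·3^m − 7 for every m ≥ 1, by induction.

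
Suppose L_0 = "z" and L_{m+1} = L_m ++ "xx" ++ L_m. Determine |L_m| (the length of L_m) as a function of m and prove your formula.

Claim: |L_m| = 3·2^m − 2.

Base case: |L_0| = 1, and 3·2^0 − 2 = 1.
Assume |L_j| = 3·2^j − 2.
Then |L_{j+1}| = |L_j| + 2 + |L_j| = 2|L_j| + 2 = 2(3·2^j − 2) + 2 = 3·2^{j+1} − 4 + 2 = 3·2^{j+1} − 2.
So the formula holds for j+1, and by induction |L_m| = 3·2^m − 2 for all m ≥ 0.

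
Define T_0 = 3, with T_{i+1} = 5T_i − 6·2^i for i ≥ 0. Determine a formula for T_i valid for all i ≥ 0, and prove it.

Claim: T_i = 5^i + 2·2^i.

Base case: T_0 = 3, and 5^0 + 2·2^0 = 1 + 2 = 3.
Assume T_r = 5^r + 2·2^r for some r ≥ 0.
Then T_{r+1} = 5T_r − 6·2^r = 5·(5^r + 2·2^r) − 6·2^r = 5^{r+1} + 10·2^r − 6·2^r = 5^{r+1} + 4·2^r = 5^{r+1} + 2·2^{r+1}.
So the formula holds for r+1, and by induction T_i = 5^i + 2·2^i for all i ≥ 0.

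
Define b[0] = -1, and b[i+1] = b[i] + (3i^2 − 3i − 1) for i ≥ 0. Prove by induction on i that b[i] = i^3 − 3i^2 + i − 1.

Base case: b[0] = -1, and 0^3 − 3·0^2 + 0 − 1 = -1.
Assume b[k] = k^3 − 3k^2 + k − 1.
Then b[k+1] = b[k] + (3k^2 − 3k − 1) = (k^3 − 3k^2 + k − 1) + (3k^2 − 3k − 1) = k^3 − 2k − 2,
and (k+1)^3 − 3·(k+1)^2 + (k+1) − 1 = k^3 − 2k − 2.
Hence b[i] = i^3 − 3i^2 + i − 1 for every i ≥ 0, by induction.

b[i] = i^3 − 3i^2 + i − 1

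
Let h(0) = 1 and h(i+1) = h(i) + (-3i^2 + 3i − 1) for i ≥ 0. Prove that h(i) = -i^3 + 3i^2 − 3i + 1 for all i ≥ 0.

Base case: h(0) = 1, and -0^3 + 3·0^2 − 3·0 + 1 = 1.
Assume h(m) = -m^3 + 3m^2 − 3m + 1.
Then h(m+1) = h(m) + (-3m^2 + 3m − 1) = (-m^3 + 3m^2 − 3m + 1) + (-3m^2 + 3m − 1) = -m^3,
and -(m+1)^3 + 3·(m+1)^2 − 3·(m+1) + 1 = -m^3.
Hence h(i) = -i^3 + 3i^2 − 3i + 1 for every i ≥ 0, by induction.

h(i) = -i^3 + 3i^2 − 3i + 1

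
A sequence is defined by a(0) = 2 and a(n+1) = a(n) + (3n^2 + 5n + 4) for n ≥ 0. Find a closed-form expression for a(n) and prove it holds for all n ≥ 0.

Claim: a(n) = n^3 + n^2 + 2n + 2.

Base case: a(0) = 2, and 0^3 + 0^2 + 2·0 + 2 = 2.
Assume a(k) = k^3 + k^2 + 2k + 2.
Then a(k+1) = a(k) + (3k^2 + 5k + 4) = (k^3 + k^2 + 2k + 2) + (3k^2 + 5k + 4) = k^3 + 4k^2 + 7k + 6,
and (k+1)^3 + (k+1)^2 + 2·(k+1) + 2 = k^3 + 4k^2 + 7k + 6.
By induction, a(n) = n^3 + n^2 + 2n + 2 for all n ≥ 0.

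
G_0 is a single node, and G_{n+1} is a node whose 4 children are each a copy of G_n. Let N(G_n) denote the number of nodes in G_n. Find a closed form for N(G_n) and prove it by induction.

Claim: N(G_n) = (4^{n+1} − 1)/3.

Base case: N(G_0) = 1, and (4^{0+1} − 1)/3 = 1.
Assume N(G_m) = (4^{m+1} − 1)/3.
Then N(G_{m+1}) = 1 + 4N(G_m) = 1 + 4·(4^{m+1} − 1)/3 = 1 + (4^{m+2} − 4)/3 = (3 + 4^{m+2} − 4)/3 = (4^{m+2} − 1)/3.
This completes the inductive step, so N(G_n) = (4^{n+1} − 1)/3 for all n ≥ 0.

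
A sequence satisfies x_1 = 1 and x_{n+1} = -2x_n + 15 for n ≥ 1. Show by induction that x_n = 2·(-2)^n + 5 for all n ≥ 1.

Base case: x_1 = 1, and 2·(-2)^1 + 5 = -4 + 5 = 1.
Assume x_k = 2·(-2)^k + 5 for some k ≥ 1.
Then x_{k+1} = -2x_k + 15 = -2·(2·(-2)^k + 5) + 15 = -4·(-2)^k − 10 + 15 = 2·(-2)^{k+1} + 5.
This completes the inductive step, so x_n = 2·(-2)^n + 5 for all n ≥ 1.

x_n = 2·(-2)^n + 5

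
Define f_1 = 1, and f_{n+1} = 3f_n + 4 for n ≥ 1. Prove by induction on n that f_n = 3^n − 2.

Base case: f_1 = 1, and 3^1 − 2 = 3 − 2 = 1.
Assume f_k = 3^k − 2 for some k ≥ 1.
Then f_{k+1} = 3f_k + 4 = 3·(3^k − 2) + 4 = 3^{k+1} − 6 + 4 = 3^{k+1} − 2.
Hence f_n = 3^n − 2 for every n ≥ 1, by induction.

f_n = 3^n − 2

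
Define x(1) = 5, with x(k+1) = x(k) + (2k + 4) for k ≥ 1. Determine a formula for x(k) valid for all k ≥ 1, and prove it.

Claim: x(k) = k^2 + 3k + 1.

Base case: x(1) = 5, and 1^2 + 3·1 + 1 = 5.
Assume x(m) = m^2 + 3m + 1.
Then x(m+1) = x(m) + (2m + 4) = (m^2 + 3m + 1) + (2m + 4) = m^2 + 5m + 5,
and (m+1)^2 + 3·(m+1) + 1 = m^2 + 5m + 5.
By induction, x(k) = k^2 + 3k + 1 for all k ≥ 1.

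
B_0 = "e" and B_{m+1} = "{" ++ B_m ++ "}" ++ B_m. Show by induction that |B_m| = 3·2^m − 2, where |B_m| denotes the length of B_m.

Base case: |B_0| = 1, and 3·2^0 − 2 = 1.
Assume |B_k| = 3·2^k − 2.
Then |B_{k+1}| = 1 + |B_k| + 1 + |B_k| = 2|B_k| + 2 = 2(3·2^k − 2) + 2 = 3·2^{k+1} − 4 + 2 = 3·2^{k+1} − 2.
This completes the inductive step, so |B_m| = 3·2^m − 2 for all m ≥ 0.

|B_m| = 3·2^m − 2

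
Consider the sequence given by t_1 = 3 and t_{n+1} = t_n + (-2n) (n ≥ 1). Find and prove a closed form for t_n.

Claim: t_n = -n^2 + n + 3.

Base case: t_1 = 3, and -1^2 + 1 + 3 = 3.
Assume t_r = -r^2 + r + 3.
Then t_{r+1} = t_r + (-2r) = (-r^2 + r + 3) + (-2r) = -r^2 − r + 3,
and -(r+1)^2 + (r+1) + 3 = -r^2 − r + 3.
This completes the inductive step, so t_n = -n^2 + n + 3 for all n ≥ 1.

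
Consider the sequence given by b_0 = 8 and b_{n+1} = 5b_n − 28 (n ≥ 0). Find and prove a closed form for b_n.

Claim: b_n = 5^n + 7.

Base case: b_0 = 8, and 5^0 + 7 = 1 + 7 = 8.
Assume b_j = 5^j + 7 for some j ≥ 0.
Then b_{j+1} = 5b_j − 28 = 5·(5^j + 7) − 28 = 5^{j+1} + 35 − 28 = 5^{j+1} + 7.
So the formula holds for j+1, and by induction b_n = 5^n + 7 for all n ≥ 0.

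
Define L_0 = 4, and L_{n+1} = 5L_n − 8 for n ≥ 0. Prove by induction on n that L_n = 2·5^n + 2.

Base case: L_0 = 4, and 2·5^0 + 2 = 2 + 2 = 4.
Assume L_k = 2·5^k + 2 for some k ≥ 0.
Then L_{k+1} = 5L_k − 8 = 5·(2·5^k + 2) − 8 = 10·5^k + 10 − 8 = 2·5^{k+1} + 2.
Hence L_n = 2·5^n + 2 for every n ≥ 0, by induction.

L_n = 2·5^n + 2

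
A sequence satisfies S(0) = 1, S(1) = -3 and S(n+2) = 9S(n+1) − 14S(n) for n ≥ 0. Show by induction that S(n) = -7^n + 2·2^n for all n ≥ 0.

Base cases: S(0) = 1 and -7^0 + 2·2^0 = 1; S(1) = -3 and -7^1 + 2·2^1 = -3.
Assume S(i) = -7^i + 2·2^i for all 0 ≤ i ≤ j, where j ≥ 1.
Then S(j+1) = 9S(j) − 14S(j−1) = 9·(-7^j + 2·2^j) − 14·(-7^{j−1} + 2·2^{j−1}) = -(9·7 − 14)7^{j−1} + 2·(9·2 − 14)2^{j−1} = -49·7^{j−1} + 8·2^{j−1} = -7^{j+1} + 2·2^{j+1}.
Hence S(n) = -7^n + 2·2^n for every n ≥ 0, by strong induction.

S(n) = -7^n + 2·2^n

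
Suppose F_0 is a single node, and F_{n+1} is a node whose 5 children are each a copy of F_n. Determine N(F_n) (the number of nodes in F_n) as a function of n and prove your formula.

Claim: N(F_n) = (5^{n+1} − 1)/4.

Base case: N(F_0) = 1, and (5^{0+1} − 1)/4 = 1.
Assume N(F_m) = (5^{m+1} − 1)/4.
Then N(F_{m+1}) = 1 + 5N(F_m) = 1 + 5·(5^{m+1} − 1)/4 = 1 + (5^{m+2} − 5)/4 = (4 + 5^{m+2} − 5)/4 = (5^{m+2} − 1)/4.
Hence N(F_n) = (5^{n+1} − 1)/4 for every n ≥ 0, by induction.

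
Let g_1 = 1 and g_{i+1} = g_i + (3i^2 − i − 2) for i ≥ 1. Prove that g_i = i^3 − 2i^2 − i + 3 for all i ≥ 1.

Base case: g_1 = 1, and 1^3 − 2·1^2 − 1 + 3 = 1.
Assume g_m = m^3 − 2m^2 − m + 3.
Then g_{m+1} = g_m + (3m^2 − m − 2) = (m^3 − 2m^2 − m + 3) + (3m^2 − m − 2) = m^3 + m^2 − 2m + 1,
and (m+1)^3 − 2·(m+1)^2 − (m+1) + 3 = m^3 + m^2 − 2m + 1.
Hence g_i = i^3 − 2i^2 − i + 3 for every i ≥ 1, by induction.

g_i = i^3 − 2i^2 − i + 3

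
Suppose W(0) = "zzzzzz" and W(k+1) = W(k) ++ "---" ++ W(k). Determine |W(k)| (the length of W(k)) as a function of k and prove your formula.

Claim: |W(k)| = 9·2^k − 3.

Base case: |W(0)| = 6, and 9·2^0 − 3 = 6.
Assume |W(r)| = 9·2^r − 3.
Then |W(r+1)| = |W(r)| + 3 + |W(r)| = 2|W(r)| + 3 = 2(9·2^r − 3) + 3 = 9·2^{r+1} − 6 + 3 = 9·2^{r+1} − 3.
This completes the inductive step, so |W(k)| = 9·2^k − 3 for all k ≥ 0.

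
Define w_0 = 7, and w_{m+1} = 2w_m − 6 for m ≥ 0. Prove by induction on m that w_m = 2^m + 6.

Base case: w_0 = 7, and 2^0 + 6 = 1 + 6 = 7.
Assume w_r = 2^r + 6 for some r ≥ 0.
Then w_{r+1} = 2w_r − 6 = 2·(2^r + 6) − 6 = 2^{r+1} + 12 − 6 = 2^{r+1} + 6.
This completes the inductive step, so w_m = 2^m + 6 for all m ≥ 0.

w_m = 2^m + 6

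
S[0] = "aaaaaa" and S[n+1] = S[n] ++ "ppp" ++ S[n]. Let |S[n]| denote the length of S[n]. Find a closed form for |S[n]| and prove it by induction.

Claim: |S[n]| = 9·2^n − 3.

Base case: |S[0]| = 6, and 9·2^0 − 3 = 6.
Assume |S[j]| = 9·2^j − 3.
Then |S[j+1]| = |S[j]| + 3 + |S[j]| = 2|S[j]| + 3 = 2(9·2^j − 3) + 3 = 9·2^{j+1} − 6 + 3 = 9·2^{j+1} − 3.
By induction, |S[n]| = 9·2^n − 3 for all n ≥ 0.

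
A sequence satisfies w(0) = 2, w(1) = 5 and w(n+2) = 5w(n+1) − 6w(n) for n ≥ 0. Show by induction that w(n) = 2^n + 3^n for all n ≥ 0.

Base cases: w(0) = 2 and 2^0 + 3^0 = 2; w(1) = 5 and 2^1 + 3^1 = 5.
Assume w(j) = 2^j + 3^j for all 0 ≤ j ≤ r, where r ≥ 1.
Then w(r+1) = 5w(r) − 6w(r−1) = 5·(2^r + 3^r) − 6·(2^{r−1} + 3^{r−1}) = (5·2 − 6)2^{r−1} + (5·3 − 6)3^{r−1} = 4·2^{r−1} + 9·3^{r−1} = 2^{r+1} + 3^{r+1}.
Hence w(n) = 2^n + 3^n for every n ≥ 0, by strong induction.

w(n) = 2^n + 3^n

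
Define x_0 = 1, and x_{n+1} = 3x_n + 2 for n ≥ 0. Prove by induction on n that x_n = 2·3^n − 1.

Base case: x_0 = 1, and 2·3^0 − 1 = 2 − 1 = 1.
Assume x_j = 2·3^j − 1 for some j ≥ 0.
Then x_{j+1} = 3x_j + 2 = 3·(2·3^j − 1) + 2 = 6·3^j − 3 + 2 = 2·3^{j+1} − 1.
So the formula holds for j+1, and by induction x_n = 2·3^n − 1 for all n ≥ 0.

x_n = 2·3^n − 1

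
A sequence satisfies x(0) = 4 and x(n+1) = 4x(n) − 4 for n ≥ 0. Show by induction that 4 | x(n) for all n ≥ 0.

Base case: x(0) = 4 = 4·1, so 4 | x(0).
Assume 4 | x(k), so x(k) = 4t for some integer t.
Then x(k+1) = 4x(k) − 4 = 4·(4t) − 4 = 4(4t − 1), so 4 | x(k+1).
Hence 4 | x(n) for every n ≥ 0, by induction.

4 | x(n)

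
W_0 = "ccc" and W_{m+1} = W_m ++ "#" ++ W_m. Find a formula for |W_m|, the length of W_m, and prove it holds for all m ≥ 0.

Claim: |W_m| = 2^{m+2} − 1.

Base case: |W_0| = 3, and 2^{0+2} − 1 = 3.
Assume |W_r| = 2^{r+2} − 1.
Then |W_{r+1}| = |W_r| + 1 + |W_r| = 2|W_r| + 1 = 2(2^{r+2} − 1) + 1 = 2^{r+3} − 2 + 1 = 2^{r+3} − 1.
This completes the inductive step, so |W_m| = 2^{m+2} − 1 for all m ≥ 0.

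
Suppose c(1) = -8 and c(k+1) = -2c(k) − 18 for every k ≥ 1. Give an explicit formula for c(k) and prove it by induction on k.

Claim: c(k) = (-2)^k − 6.

Base case: c(1) = -8, and (-2)^1 − 6 = -2 − 6 = -8.
Assume c(j) = (-2)^j − 6 for some j ≥ 1.
Then c(j+1) = -2c(j) − 18 = -2·((-2)^j − 6) − 18 = -2·(-2)^j + 12 − 18 = (-2)^{j+1} − 6.
Hence c(k) = (-2)^k − 6 for every k ≥ 1, by induction.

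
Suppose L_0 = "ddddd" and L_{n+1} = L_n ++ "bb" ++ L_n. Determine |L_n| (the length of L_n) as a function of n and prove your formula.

Claim: |L_n| = 7·2^n − 2.

Base case: |L_0| = 5, and 7·2^0 − 2 = 5.
Assume |L_r| = 7·2^r − 2.
Then |L_{r+1}| = |L_r| + 2 + |L_r| = 2|L_r| + 2 = 2(7·2^r − 2) + 2 = 7·2^{r+1} − 4 + 2 = 7·2^{r+1} − 2.
This completes the inductive step, so |L_n| = 7·2^n − 2 for all n ≥ 0.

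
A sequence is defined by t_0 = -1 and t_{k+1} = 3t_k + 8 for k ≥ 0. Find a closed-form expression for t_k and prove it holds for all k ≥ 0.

Claim: t_k = 3^{k+1} − 4.

Base case: t_0 = -1, and 3^{0+1} − 4 = 3 − 4 = -1.
Assume t_m = 3^{m+1} − 4 for some m ≥ 0.
Then t_{m+1} = 3t_m + 8 = 3·(3^{m+1} − 4) + 8 = 3^{m+2} − 12 + 8 = 3^{m+2} − 4.
So the formula holds for m+1, and by induction t_k = 3^{k+1} − 4 for all k ≥ 0.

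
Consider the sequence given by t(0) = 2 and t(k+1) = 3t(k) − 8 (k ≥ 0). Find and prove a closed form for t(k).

Claim: t(k) = -2·3^k + 4.

Base case: t(0) = 2, and -2·3^0 + 4 = -2 + 4 = 2.
Assume t(m) = -2·3^m + 4 for some m ≥ 0.
Then t(m+1) = 3t(m) − 8 = 3·(-2·3^m + 4) − 8 = -6·3^m + 12 − 8 = -2·3^{m+1} + 4.
Hence t(k) = -2·3^k + 4 for every k ≥ 0, by induction.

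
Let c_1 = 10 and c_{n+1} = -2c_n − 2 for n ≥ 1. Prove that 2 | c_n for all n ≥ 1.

Base case: c_1 = 10 = 2·5, so 2 | c_1.
Assume 2 | c_k, so c_k = 2t for some integer t.
Then c_{k+1} = -2c_k − 2 = -2·(2t) − 2 = 2(-2t − 1), so 2 | c_{k+1}.
This completes the inductive step, so 2 | c_n for all n ≥ 1.

2 | c_n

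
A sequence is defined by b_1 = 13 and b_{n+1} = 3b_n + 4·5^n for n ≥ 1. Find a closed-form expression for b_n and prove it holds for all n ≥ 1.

Claim: b_n = 3^n + 2·5^n.

Base case: b_1 = 13, and 3^1 + 2·5^1 = 3 + 10 = 13.
Assume b_k = 3^k + 2·5^k for some k ≥ 1.
Then b_{k+1} = 3b_k + 4·5^k = 3·(3^k + 2·5^k) + 4·5^k = 3^{k+1} + 6·5^k + 4·5^k = 3^{k+1} + 10·5^k = 3^{k+1} + 2·5^{k+1}.
So the formula holds for k+1, and by induction b_n = 3^n + 2·5^n for all n ≥ 1.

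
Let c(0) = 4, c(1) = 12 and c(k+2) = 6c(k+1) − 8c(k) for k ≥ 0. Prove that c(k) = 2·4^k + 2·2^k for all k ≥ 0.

Base cases: c(0) = 4 and 2·4^0 + 2·2^0 = 4; c(1) = 12 and 2·4^1 + 2·2^1 = 12.
Assume c(j) = 2·4^j + 2·2^j for all 0 ≤ j ≤ m, where m ≥ 1.
Then c(m+1) = 6c(m) − 8c(m−1) = 6·(2·4^m + 2·2^m) − 8·(2·4^{m−1} + 2·2^{m−1}) = 2·(6·4 − 8)4^{m−1} + 2·(6·2 − 8)2^{m−1} = 32·4^{m−1} + 8·2^{m−1} = 2·4^{m+1} + 2·2^{m+1}.
So the formula holds for m+1, and by strong induction c(k) = 2·4^k + 2·2^k for all k ≥ 0.

c(k) = 2·4^k + 2·2^k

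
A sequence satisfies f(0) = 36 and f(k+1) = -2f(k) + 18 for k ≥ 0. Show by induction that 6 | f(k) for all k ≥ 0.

Base case: f(0) = 36 = 6·6, so 6 | f(0).
Assume 6 | f(j), so f(j) = 6t for some integer t.
Then f(j+1) = -2f(j) + 18 = -2·(6t) + 18 = 6(-2t + 3), so 6 | f(j+1).
Hence 6 | f(k) for every k ≥ 0, by induction.

6 | f(k)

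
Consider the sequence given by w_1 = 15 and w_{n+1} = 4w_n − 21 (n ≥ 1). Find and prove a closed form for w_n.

Claim: w_n = 2·4^n + 7.

Base case: w_1 = 15, and 2·4^1 + 7 = 8 + 7 = 15.
Assume w_j = 2·4^j + 7 for some j ≥ 1.
Then w_{j+1} = 4w_j − 21 = 4·(2·4^j + 7) − 21 = 8·4^j + 28 − 21 = 2·4^{j+1} + 7.
So the formula holds for j+1, and by induction w_n = 2·4^n + 7 for all n ≥ 1.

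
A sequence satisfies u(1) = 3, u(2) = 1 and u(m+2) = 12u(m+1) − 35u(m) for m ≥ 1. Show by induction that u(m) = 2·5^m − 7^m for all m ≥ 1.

Base cases: u(1) = 3 and 2·5^1 − 7^1 = 3; u(2) = 1 and 2·5^2 − 7^2 = 1.
Assume u(j) = 2·5^j − 7^j for all 1 ≤ j ≤ k, where k ≥ 2.
Then u(k+1) = 12u(k) − 35u(k−1) = 12·(2·5^k − 7^k) − 35·(2·5^{k−1} − 7^{k−1}) = 2·(12·5 − 35)5^{k−1} − (12·7 − 35)7^{k−1} = 50·5^{k−1} − 49·7^{k−1} = 2·5^{k+1} − 7^{k+1}.
Hence u(m) = 2·5^m − 7^m for every m ≥ 1, by strong induction.

u(m) = 2·5^m − 7^m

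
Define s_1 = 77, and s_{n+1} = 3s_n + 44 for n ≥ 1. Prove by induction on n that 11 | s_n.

Base case: s_1 = 77 = 11·7, so 11 | s_1.
Assume 11 | s_j, so s_j = 11t for some integer t.
Then s_{j+1} = 3s_j + 44 = 3·(11t) + 44 = 11(3t + 4), so 11 | s_{j+1}.
This completes the inductive step, so 11 | s_n for all n ≥ 1.

11 | s_n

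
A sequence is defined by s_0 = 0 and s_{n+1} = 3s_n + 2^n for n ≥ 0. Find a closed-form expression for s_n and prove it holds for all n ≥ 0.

Claim: s_n = 3^n − 2^n.

Base case: s_0 = 0, and 3^0 − 2^0 = 1 − 1 = 0.
Assume s_r = 3^r − 2^r for some r ≥ 0.
Then s_{r+1} = 3s_r + 2^r = 3·(3^r − 2^r) + 2^r = 3^{r+1} − 3·2^r + 2^r = 3^{r+1} − 2·2^r = 3^{r+1} − 2^{r+1}.
Hence s_n = 3^n − 2^n for every n ≥ 0, by induction.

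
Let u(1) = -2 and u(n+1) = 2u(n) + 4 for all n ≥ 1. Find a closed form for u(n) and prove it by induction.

Claim: u(n) = 2^n − 4.

Base case: u(1) = -2, and 2^1 − 4 = 2 − 4 = -2.
Assume u(m) = 2^m − 4 for some m ≥ 1.
Then u(m+1) = 2u(m) + 4 = 2·(2^m − 4) + 4 = 2^{m+1} − 8 + 4 = 2^{m+1} − 4.
By induction, u(n) = 2^n − 4 for all n ≥ 1.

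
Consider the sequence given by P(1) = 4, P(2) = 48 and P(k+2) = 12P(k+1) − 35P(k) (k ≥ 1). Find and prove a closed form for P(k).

Claim: P(k) = 2·7^k − 2·5^k.

Base cases: P(1) = 4 and 2·7^1 − 2·5^1 = 4; P(2) = 48 and 2·7^2 − 2·5^2 = 48.
Assume P(i) = 2·7^i − 2·5^i for all 1 ≤ i ≤ j, where j ≥ 2.
Then P(j+1) = 12P(j) − 35P(j−1) = 12·(2·7^j − 2·5^j) − 35·(2·7^{j−1} − 2·5^{j−1}) = 2·(12·7 − 35)7^{j−1} − 2·(12·5 − 35)5^{j−1} = 98·7^{j−1} − 50·5^{j−1} = 2·7^{j+1} − 2·5^{j+1}.
So the formula holds for j+1, and by strong induction P(k) = 2·7^k − 2·5^k for all k ≥ 1.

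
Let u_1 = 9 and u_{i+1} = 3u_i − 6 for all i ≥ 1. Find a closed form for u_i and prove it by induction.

Claim: u_i = 2·3^i + 3.

Base case: u_1 = 9, and 2·3^1 + 3 = 6 + 3 = 9.
Assume u_r = 2·3^r + 3 for some r ≥ 1.
Then u_{r+1} = 3u_r − 6 = 3·(2·3^r + 3) − 6 = 6·3^r + 9 − 6 = 2·3^{r+1} + 3.
This completes the inductive step, so u_i = 2·3^i + 3 for all i ≥ 1.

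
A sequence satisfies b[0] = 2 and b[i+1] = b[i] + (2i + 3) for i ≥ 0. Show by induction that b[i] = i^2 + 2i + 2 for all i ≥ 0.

Base case: b[0] = 2, and 0^2 + 2·0 + 2 = 2.
Assume b[j] = j^2 + 2j + 2.
Then b[j+1] = b[j] + (2j + 3) = (j^2 + 2j + 2) + (2j + 3) = j^2 + 4j + 5,
and (j+1)^2 + 2·(j+1) + 2 = j^2 + 4j + 5.
Hence b[i] = i^2 + 2i + 2 for every i ≥ 0, by induction.

b[i] = i^2 + 2i + 2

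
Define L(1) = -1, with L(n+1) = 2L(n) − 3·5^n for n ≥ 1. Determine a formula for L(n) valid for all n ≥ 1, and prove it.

Claim: L(n) = 2·2^n − 5^n.

Base case: L(1) = -1, and 2·2^1 − 5^1 = 4 − 5 = -1.
Assume L(k) = 2·2^k − 5^k for some k ≥ 1.
Then L(k+1) = 2L(k) − 3·5^k = 2·(2·2^k − 5^k) − 3·5^k = 2·2^{k+1} − 2·5^k − 3·5^k = 2·2^{k+1} − 5·5^k = 2·2^{k+1} − 5^{k+1}.
By induction, L(n) = 2·2^n − 5^n for all n ≥ 1.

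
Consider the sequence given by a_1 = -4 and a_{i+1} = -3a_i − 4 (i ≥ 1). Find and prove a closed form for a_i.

Claim: a_i = (-3)^i − 1.

Base case: a_1 = -4, and (-3)^1 − 1 = -3 − 1 = -4.
Assume a_m = (-3)^m − 1 for some m ≥ 1.
Then a_{m+1} = -3a_m − 4 = -3·((-3)^m − 1) − 4 = -3·(-3)^m + 3 − 4 = (-3)^{m+1} − 1.
Hence a_i = (-3)^i − 1 for every i ≥ 1, by induction.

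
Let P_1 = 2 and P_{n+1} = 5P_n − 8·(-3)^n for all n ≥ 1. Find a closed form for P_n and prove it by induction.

Claim: P_n = 5^n + (-3)^n.

Base case: P_1 = 2, and 5^1 + (-3)^1 = 5 − 3 = 2.
Assume P_j = 5^j + (-3)^j for some j ≥ 1.
Then P_{j+1} = 5P_j − 8·(-3)^j = 5·(5^j + (-3)^j) − 8·(-3)^j = 5^{j+1} + 5·(-3)^j − 8·(-3)^j = 5^{j+1} − 3·(-3)^j = 5^{j+1} + (-3)^{j+1}.
So the formula holds for j+1, and by induction P_n = 5^n + (-3)^n for all n ≥ 1.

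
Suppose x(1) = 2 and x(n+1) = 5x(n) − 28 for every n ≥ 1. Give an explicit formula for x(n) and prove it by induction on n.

Claim: x(n) = -5^n + 7.

Base case: x(1) = 2, and -5^1 + 7 = -5 + 7 = 2.
Assume x(m) = -5^m + 7 for some m ≥ 1.
Then x(m+1) = 5x(m) − 28 = 5·(-5^m + 7) − 28 = -5^{m+1} + 35 − 28 = -5^{m+1} + 7.
Hence x(n) = -5^n + 7 for every n ≥ 1, by induction.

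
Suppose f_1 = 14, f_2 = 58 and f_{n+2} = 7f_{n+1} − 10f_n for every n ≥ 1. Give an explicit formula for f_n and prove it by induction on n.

Claim: f_n = 2·5^n + 2·2^n.

Base cases: f_1 = 14 and 2·5^1 + 2·2^1 = 14; f_2 = 58 and 2·5^2 + 2·2^2 = 58.
Assume f_j = 2·5^j + 2·2^j for all 1 ≤ j ≤ k, where k ≥ 2.
Then f_{k+1} = 7f_k − 10f_{k−1} = 7·(2·5^k + 2·2^k) − 10·(2·5^{k−1} + 2·2^{k−1}) = 2·(7·5 − 10)5^{k−1} + 2·(7·2 − 10)2^{k−1} = 50·5^{k−1} + 8·2^{k−1} = 2·5^{k+1} + 2·2^{k+1}.
This completes the inductive step, so f_n = 2·5^n + 2·2^n for all n ≥ 1.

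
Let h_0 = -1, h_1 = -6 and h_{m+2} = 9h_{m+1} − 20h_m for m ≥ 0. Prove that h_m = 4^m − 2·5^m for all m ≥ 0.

Base cases: h_0 = -1 and 4^0 − 2·5^0 = -1; h_1 = -6 and 4^1 − 2·5^1 = -6.
Assume h_j = 4^j − 2·5^j for all 0 ≤ j ≤ r, where r ≥ 1.
Then h_{r+1} = 9h_r − 20h_{r−1} = 9·(4^r − 2·5^r) − 20·(4^{r−1} − 2·5^{r−1}) = (9·4 − 20)4^{r−1} − 2·(9·5 − 20)5^{r−1} = 16·4^{r−1} − 50·5^{r−1} = 4^{r+1} − 2·5^{r+1}.
By strong induction, h_m = 4^m − 2·5^m for all m ≥ 0.

h_m = 4^m − 2·5^m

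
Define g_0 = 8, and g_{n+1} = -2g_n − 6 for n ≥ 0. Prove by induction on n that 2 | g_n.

Base case: g_0 = 8 = 2·4, so 2 | g_0.
Assume 2 | g_j, so g_j = 2t for some integer t.
Then g_{j+1} = -2g_j − 6 = -2·(2t) − 6 = 2(-2t − 3), so 2 | g_{j+1}.
Hence 2 | g_n for every n ≥ 0, by induction.

2 | g_n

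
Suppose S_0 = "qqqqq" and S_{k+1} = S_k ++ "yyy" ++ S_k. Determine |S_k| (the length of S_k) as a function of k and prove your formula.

Claim: |S_k| = 2^{k+3} − 3.

Base case: |S_0| = 5, and 2^{0+3} − 3 = 5.
Assume |S_j| = 2^{j+3} − 3.
Then |S_{j+1}| = |S_j| + 3 + |S_j| = 2|S_j| + 3 = 2(2^{j+3} − 3) + 3 = 2^{j+1+3} − 6 + 3 = 2^{j+1+3} − 3.
Hence |S_k| = 2^{k+3} − 3 for every k ≥ 0, by induction.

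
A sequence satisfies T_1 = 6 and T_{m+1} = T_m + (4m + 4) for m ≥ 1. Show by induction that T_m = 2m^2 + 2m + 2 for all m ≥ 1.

Base case: T_1 = 6, and 2·1^2 + 2·1 + 2 = 6.
Assume T_j = 2j^2 + 2j + 2.
Then T_{j+1} = T_j + (4j + 4) = (2j^2 + 2j + 2) + (4j + 4) = 2j^2 + 6j + 6,
and 2·(j+1)^2 + 2·(j+1) + 2 = 2j^2 + 6j + 6.
Hence T_m = 2m^2 + 2m + 2 for every m ≥ 1, by induction.

T_m = 2m^2 + 2m + 2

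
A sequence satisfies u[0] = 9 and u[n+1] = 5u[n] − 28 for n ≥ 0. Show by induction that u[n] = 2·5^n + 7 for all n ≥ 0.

Base case: u[0] = 9, and 2·5^0 + 7 = 2 + 7 = 9.
Assume u[m] = 2·5^m + 7 for some m ≥ 0.
Then u[m+1] = 5u[m] − 28 = 5·(2·5^m + 7) − 28 = 10·5^m + 35 − 28 = 2·5^{m+1} + 7.
By induction, u[n] = 2·5^n + 7 for all n ≥ 0.

u[n] = 2·5^n + 7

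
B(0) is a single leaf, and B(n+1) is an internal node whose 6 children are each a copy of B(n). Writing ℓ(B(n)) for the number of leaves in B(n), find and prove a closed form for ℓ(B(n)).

Claim: ℓ(B(n)) = 6^n.

Base case: ℓ(B(0)) = 1, and 6^0 = 1.
Assume ℓ(B(r)) = 6^r.
Then ℓ(B(r+1)) = 6·ℓ(B(r)) = 6·6^r = 6^{r+1}.
So the formula holds for r+1, and by induction ℓ(B(n)) = 6^n for all n ≥ 0.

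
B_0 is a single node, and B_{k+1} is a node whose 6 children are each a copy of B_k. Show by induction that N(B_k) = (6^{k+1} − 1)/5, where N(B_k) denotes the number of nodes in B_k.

Base case: N(B_0) = 1, and (6^{0+1} − 1)/5 = 1.
Assume N(B_r) = (6^{r+1} − 1)/5.
Then N(B_{r+1}) = 1 + 6N(B_r) = 1 + 6·(6^{r+1} − 1)/5 = 1 + (6^{r+2} − 6)/5 = (5 + 6^{r+2} − 6)/5 = (6^{r+2} − 1)/5.
This completes the inductive step, so N(B_k) = (6^{k+1} − 1)/5 for all k ≥ 0.

N(B_k) = (6^{k+1} − 1)/5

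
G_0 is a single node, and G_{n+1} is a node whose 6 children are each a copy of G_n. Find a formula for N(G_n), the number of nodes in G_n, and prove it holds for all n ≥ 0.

Claim: N(G_n) = (6^{n+1} − 1)/5.

Base case: N(G_0) = 1, and (6^{0+1} − 1)/5 = 1.
Assume N(G_m) = (6^{m+1} − 1)/5.
Then N(G_{m+1}) = 1 + 6N(G_m) = 1 + 6·(6^{m+1} − 1)/5 = 1 + (6^{m+2} − 6)/5 = (5 + 6^{m+2} − 6)/5 = (6^{m+2} − 1)/5.
So the formula holds for m+1, and by induction N(G_n) = (6^{n+1} − 1)/5 for all n ≥ 0.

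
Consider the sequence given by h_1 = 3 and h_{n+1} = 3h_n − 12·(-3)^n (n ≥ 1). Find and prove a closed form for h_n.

Claim: h_n = 3·3^n + 2·(-3)^n.

Base case: h_1 = 3, and 3·3^1 + 2·(-3)^1 = 9 − 6 = 3.
Assume h_m = 3·3^m + 2·(-3)^m for some m ≥ 1.
Then h_{m+1} = 3h_m − 12·(-3)^m = 3·(3·3^m + 2·(-3)^m) − 12·(-3)^m = 3·3^{m+1} + 6·(-3)^m − 12·(-3)^m = 3·3^{m+1} − 6·(-3)^m = 3·3^{m+1} + 2·(-3)^{m+1}.
Hence h_n = 3·3^n + 2·(-3)^n for every n ≥ 1, by induction.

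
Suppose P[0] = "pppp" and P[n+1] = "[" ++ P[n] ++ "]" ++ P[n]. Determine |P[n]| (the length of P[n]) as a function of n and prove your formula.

Claim: |P[n]| = 6·2^n − 2.

Base case: |P[0]| = 4, and 6·2^0 − 2 = 4.
Assume |P[m]| = 6·2^m − 2.
Then |P[m+1]| = 1 + |P[m]| + 1 + |P[m]| = 2|P[m]| + 2 = 2(6·2^m − 2) + 2 = 6·2^{m+1} − 4 + 2 = 6·2^{m+1} − 2.
This completes the inductive step, so |P[n]| = 6·2^n − 2 for all n ≥ 0.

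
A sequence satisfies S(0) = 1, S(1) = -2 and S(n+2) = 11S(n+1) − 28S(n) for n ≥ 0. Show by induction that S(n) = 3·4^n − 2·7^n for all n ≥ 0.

Base cases: S(0) = 1 and 3·4^0 − 2·7^0 = 1; S(1) = -2 and 3·4^1 − 2·7^1 = -2.
Assume S(j) = 3·4^j − 2·7^j for all 0 ≤ j ≤ k, where k ≥ 1.
Then S(k+1) = 11S(k) − 28S(k−1) = 11·(3·4^k − 2·7^k) − 28·(3·4^{k−1} − 2·7^{k−1}) = 3·(11·4 − 28)4^{k−1} − 2·(11·7 − 28)7^{k−1} = 48·4^{k−1} − 98·7^{k−1} = 3·4^{k+1} − 2·7^{k+1}.
By strong induction, S(n) = 3·4^n − 2·7^n for all n ≥ 0.

S(n) = 3·4^n − 2·7^n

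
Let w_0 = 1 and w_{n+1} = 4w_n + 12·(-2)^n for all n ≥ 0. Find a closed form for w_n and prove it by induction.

Claim: w_n = 3·4^n − 2·(-2)^n.

Base case: w_0 = 1, and 3·4^0 − 2·(-2)^0 = 3 − 2 = 1.
Assume w_k = 3·4^k − 2·(-2)^k for some k ≥ 0.
Then w_{k+1} = 4w_k + 12·(-2)^k = 4·(3·4^k − 2·(-2)^k) + 12·(-2)^k = 3·4^{k+1} − 8·(-2)^k + 12·(-2)^k = 3·4^{k+1} + 4·(-2)^k = 3·4^{k+1} − 2·(-2)^{k+1}.
So the formula holds for k+1, and by induction w_n = 3·4^n − 2·(-2)^n for all n ≥ 0.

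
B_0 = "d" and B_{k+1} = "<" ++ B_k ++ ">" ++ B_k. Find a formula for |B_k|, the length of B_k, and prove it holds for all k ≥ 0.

Claim: |B_k| = 3·2^k − 2.

Base case: |B_0| = 1, and 3·2^0 − 2 = 1.
Assume |B_m| = 3·2^m − 2.
Then |B_{m+1}| = 1 + |B_m| + 1 + |B_m| = 2|B_m| + 2 = 2(3·2^m − 2) + 2 = 3·2^{m+1} − 4 + 2 = 3·2^{m+1} − 2.
By induction, |B_k| = 3·2^k − 2 for all k ≥ 0.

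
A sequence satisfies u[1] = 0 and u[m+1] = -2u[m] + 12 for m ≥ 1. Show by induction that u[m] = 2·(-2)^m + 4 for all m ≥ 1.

Base case: u[1] = 0, and 2·(-2)^1 + 4 = -4 + 4 = 0.
Assume u[k] = 2·(-2)^k + 4 for some k ≥ 1.
Then u[k+1] = -2u[k] + 12 = -2·(2·(-2)^k + 4) + 12 = -4·(-2)^k − 8 + 12 = 2·(-2)^{k+1} + 4.
Hence u[m] = 2·(-2)^m + 4 for every m ≥ 1, by induction.

u[m] = 2·(-2)^m + 4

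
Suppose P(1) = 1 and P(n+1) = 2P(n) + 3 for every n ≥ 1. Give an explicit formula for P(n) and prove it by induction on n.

Claim: P(n) = 2^{n+1} − 3.

Base case: P(1) = 1, and 2^{1+1} − 3 = 4 − 3 = 1.
Assume P(j) = 2^{j+1} − 3 for some j ≥ 1.
Then P(j+1) = 2P(j) + 3 = 2·(2^{j+1} − 3) + 3 = 2^{j+2} − 6 + 3 = 2^{j+2} − 3.
Hence P(n) = 2^{n+1} − 3 for every n ≥ 1, by induction.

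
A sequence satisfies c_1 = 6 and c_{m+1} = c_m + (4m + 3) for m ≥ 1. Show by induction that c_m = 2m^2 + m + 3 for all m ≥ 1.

Base case: c_1 = 6, and 2·1^2 + 1 + 3 = 6.
Assume c_j = 2j^2 + j + 3.
Then c_{j+1} = c_j + (4j + 3) = (2j^2 + j + 3) + (4j + 3) = 2j^2 + 5j + 6,
and 2·(j+1)^2 + (j+1) + 3 = 2j^2 + 5j + 6.
Hence c_m = 2m^2 + m + 3 for every m ≥ 1, by induction.

c_m = 2m^2 + m + 3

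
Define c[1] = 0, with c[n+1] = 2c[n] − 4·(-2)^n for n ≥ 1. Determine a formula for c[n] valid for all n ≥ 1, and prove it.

Claim: c[n] = 2^n + (-2)^n.

Base case: c[1] = 0, and 2^1 + (-2)^1 = 2 − 2 = 0.
Assume c[m] = 2^m + (-2)^m for some m ≥ 1.
Then c[m+1] = 2c[m] − 4·(-2)^m = 2·(2^m + (-2)^m) − 4·(-2)^m = 2^{m+1} + 2·(-2)^m − 4·(-2)^m = 2^{m+1} − 2·(-2)^m = 2^{m+1} + (-2)^{m+1}.
By induction, c[n] = 2^n + (-2)^n for all n ≥ 1.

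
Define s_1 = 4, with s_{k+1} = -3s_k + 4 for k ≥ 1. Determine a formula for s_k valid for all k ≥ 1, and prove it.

Claim: s_k = -(-3)^k + 1.

Base case: s_1 = 4, and -(-3)^1 + 1 = 3 + 1 = 4.
Assume s_m = -(-3)^m + 1 for some m ≥ 1.
Then s_{m+1} = -3s_m + 4 = -3·(-(-3)^m + 1) + 4 = 3·(-3)^m − 3 + 4 = -(-3)^{m+1} + 1.
This completes the inductive step, so s_k = -(-3)^k + 1 for all k ≥ 1.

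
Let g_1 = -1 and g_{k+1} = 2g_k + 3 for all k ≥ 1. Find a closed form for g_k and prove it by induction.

Claim: g_k = 2^k − 3.

Base case: g_1 = -1, and 2^1 − 3 = 2 − 3 = -1.
Assume g_m = 2^m − 3 for some m ≥ 1.
Then g_{m+1} = 2g_m + 3 = 2·(2^m − 3) + 3 = 2^{m+1} − 6 + 3 = 2^{m+1} − 3.
This completes the inductive step, so g_k = 2^k − 3 for all k ≥ 1.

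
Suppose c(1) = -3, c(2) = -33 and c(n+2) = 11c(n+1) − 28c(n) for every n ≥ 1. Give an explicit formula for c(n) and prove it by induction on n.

Claim: c(n) = -7^n + 4^n.

Base cases: c(1) = -3 and -7^1 + 4^1 = -3; c(2) = -33 and -7^2 + 4^2 = -33.
Assume c(j) = -7^j + 4^j for all 1 ≤ j ≤ r, where r ≥ 2.
Then c(r+1) = 11c(r) − 28c(r−1) = 11·(-7^r + 4^r) − 28·(-7^{r−1} + 4^{r−1}) = -(11·7 − 28)7^{r−1} + (11·4 − 28)4^{r−1} = -49·7^{r−1} + 16·4^{r−1} = -7^{r+1} + 4^{r+1}.
This completes the inductive step, so c(n) = -7^n + 4^n for all n ≥ 1.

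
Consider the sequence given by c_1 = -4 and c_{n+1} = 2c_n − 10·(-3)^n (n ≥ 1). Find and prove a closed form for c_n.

Claim: c_n = 2^n + 2·(-3)^n.

Base case: c_1 = -4, and 2^1 + 2·(-3)^1 = 2 − 6 = -4.
Assume c_r = 2^r + 2·(-3)^r for some r ≥ 1.
Then c_{r+1} = 2c_r − 10·(-3)^r = 2·(2^r + 2·(-3)^r) − 10·(-3)^r = 2^{r+1} + 4·(-3)^r − 10·(-3)^r = 2^{r+1} − 6·(-3)^r = 2^{r+1} + 2·(-3)^{r+1}.
This completes the inductive step, so c_n = 2^n + 2·(-3)^n for all n ≥ 1.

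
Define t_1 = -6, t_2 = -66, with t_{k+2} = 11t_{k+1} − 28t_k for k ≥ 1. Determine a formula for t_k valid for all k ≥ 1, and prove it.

Claim: t_k = 2·4^k − 2·7^k.

Base cases: t_1 = -6 and 2·4^1 − 2·7^1 = -6; t_2 = -66 and 2·4^2 − 2·7^2 = -66.
Assume t_i = 2·4^i − 2·7^i for all 1 ≤ i ≤ j, where j ≥ 2.
Then t_{j+1} = 11t_j − 28t_{j−1} = 11·(2·4^j − 2·7^j) − 28·(2·4^{j−1} − 2·7^{j−1}) = 2·(11·4 − 28)4^{j−1} − 2·(11·7 − 28)7^{j−1} = 32·4^{j−1} − 98·7^{j−1} = 2·4^{j+1} − 2·7^{j+1}.
By strong induction, t_k = 2·4^k − 2·7^k for all k ≥ 1.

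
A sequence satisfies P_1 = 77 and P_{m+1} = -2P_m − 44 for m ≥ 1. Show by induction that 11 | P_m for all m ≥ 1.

Base case: P_1 = 77 = 11·7, so 11 | P_1.
Assume 11 | P_r, so P_r = 11t for some integer t.
Then P_{r+1} = -2P_r − 44 = -2·(11t) − 44 = 11(-2t − 4), so 11 | P_{r+1}.
This completes the inductive step, so 11 | P_m for all m ≥ 1.

11 | P_m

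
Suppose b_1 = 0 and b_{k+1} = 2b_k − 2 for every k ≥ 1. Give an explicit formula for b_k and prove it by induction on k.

Claim: b_k = -2^k + 2.

Base case: b_1 = 0, and -2^1 + 2 = -2 + 2 = 0.
Assume b_m = -2^m + 2 for some m ≥ 1.
Then b_{m+1} = 2b_m − 2 = 2·(-2^m + 2) − 2 = -2^{m+1} + 4 − 2 = -2^{m+1} + 2.
By induction, b_k = -2^k + 2 for all k ≥ 1.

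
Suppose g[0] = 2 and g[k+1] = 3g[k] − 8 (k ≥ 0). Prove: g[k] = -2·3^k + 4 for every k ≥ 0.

Base case: g[0] = 2, and -2·3^0 + 4 = -2 + 4 = 2.
Assume g[m] = -2·3^m + 4 for some m ≥ 0.
Then g[m+1] = 3g[m] − 8 = 3·(-2·3^m + 4) − 8 = -6·3^m + 12 − 8 = -2·3^{m+1} + 4.
Hence g[k] = -2·3^k + 4 for every k ≥ 0, by induction.

g[k] = -2·3^k + 4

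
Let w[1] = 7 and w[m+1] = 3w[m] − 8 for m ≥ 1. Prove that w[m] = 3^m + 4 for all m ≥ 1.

Base case: w[1] = 7, and 3^1 + 4 = 3 + 4 = 7.
Assume w[k] = 3^k + 4 for some k ≥ 1.
Then w[k+1] = 3w[k] − 8 = 3·(3^k + 4) − 8 = 3^{k+1} + 12 − 8 = 3^{k+1} + 4.
Hence w[m] = 3^m + 4 for every m ≥ 1, by induction.

w[m] = 3^m + 4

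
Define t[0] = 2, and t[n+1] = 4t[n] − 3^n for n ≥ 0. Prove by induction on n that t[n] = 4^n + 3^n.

Base case: t[0] = 2, and 4^0 + 3^0 = 1 + 1 = 2.
Assume t[m] = 4^m + 3^m for some m ≥ 0.
Then t[m+1] = 4t[m] − 3^m = 4·(4^m + 3^m) − 3^m = 4^{m+1} + 4·3^m − 3^m = 4^{m+1} + 3·3^m = 4^{m+1} + 3^{m+1}.
So the formula holds for m+1, and by induction t[n] = 4^n + 3^n for all n ≥ 0.

t[n] = 4^n + 3^n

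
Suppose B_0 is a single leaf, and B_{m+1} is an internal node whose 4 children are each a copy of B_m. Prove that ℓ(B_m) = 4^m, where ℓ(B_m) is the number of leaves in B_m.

Base case: ℓ(B_0) = 1, and 4^0 = 1.
Assume ℓ(B_j) = 4^j.
Then ℓ(B_{j+1}) = 4·ℓ(B_j) = 4·4^j = 4^{j+1}.
This completes the inductive step, so ℓ(B_m) = 4^m for all m ≥ 0.

ℓ(B_m) = 4^m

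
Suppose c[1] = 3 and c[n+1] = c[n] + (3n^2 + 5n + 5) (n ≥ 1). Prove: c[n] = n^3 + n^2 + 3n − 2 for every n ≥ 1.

Base case: c[1] = 3, and 1^3 + 1^2 + 3·1 − 2 = 3.
Assume c[r] = r^3 + r^2 + 3r − 2.
Then c[r+1] = c[r] + (3r^2 + 5r + 5) = (r^3 + r^2 + 3r − 2) + (3r^2 + 5r + 5) = r^3 + 4r^2 + 8r + 3,
and (r+1)^3 + (r+1)^2 + 3·(r+1) − 2 = r^3 + 4r^2 + 8r + 3.
By induction, c[n] = n^3 + n^2 + 3n − 2 for all n ≥ 1.

c[n] = n^3 + n^2 + 3n − 2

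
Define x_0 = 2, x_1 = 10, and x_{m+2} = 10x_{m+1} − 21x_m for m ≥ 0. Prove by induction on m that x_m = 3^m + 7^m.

Base cases: x_0 = 2 and 3^0 + 7^0 = 2; x_1 = 10 and 3^1 + 7^1 = 10.
Assume x_j = 3^j + 7^j for all 0 ≤ j ≤ k, where k ≥ 1.
Then x_{k+1} = 10x_k − 21x_{k−1} = 10·(3^k + 7^k) − 21·(3^{k−1} + 7^{k−1}) = (10·3 − 21)3^{k−1} + (10·7 − 21)7^{k−1} = 9·3^{k−1} + 49·7^{k−1} = 3^{k+1} + 7^{k+1}.
Hence x_m = 3^m + 7^m for every m ≥ 0, by strong induction.

x_m = 3^m + 7^m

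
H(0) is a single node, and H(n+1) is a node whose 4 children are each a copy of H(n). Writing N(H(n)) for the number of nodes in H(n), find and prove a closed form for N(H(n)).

Claim: N(H(n)) = (4^{n+1} − 1)/3.

Base case: N(H(0)) = 1, and (4^{0+1} − 1)/3 = 1.
Assume N(H(k)) = (4^{k+1} − 1)/3.
Then N(H(k+1)) = 1 + 4N(H(k)) = 1 + 4·(4^{k+1} − 1)/3 = 1 + (4^{k+2} − 4)/3 = (3 + 4^{k+2} − 4)/3 = (4^{k+2} − 1)/3.
This completes the inductive step, so N(H(n)) = (4^{n+1} − 1)/3 for all n ≥ 0.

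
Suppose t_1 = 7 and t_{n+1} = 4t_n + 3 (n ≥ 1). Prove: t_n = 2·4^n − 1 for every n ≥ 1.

Base case: t_1 = 7, and 2·4^1 − 1 = 8 − 1 = 7.
Assume t_k = 2·4^k − 1 for some k ≥ 1.
Then t_{k+1} = 4t_k + 3 = 4·(2·4^k − 1) + 3 = 8·4^k − 4 + 3 = 2·4^{k+1} − 1.
Hence t_n = 2·4^n − 1 for every n ≥ 1, by induction.

t_n = 2·4^n − 1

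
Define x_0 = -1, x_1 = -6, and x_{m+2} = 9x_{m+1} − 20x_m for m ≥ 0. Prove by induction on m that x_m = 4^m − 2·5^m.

Base cases: x_0 = -1 and 4^0 − 2·5^0 = -1; x_1 = -6 and 4^1 − 2·5^1 = -6.
Assume x_j = 4^j − 2·5^j for all 0 ≤ j ≤ k, where k ≥ 1.
Then x_{k+1} = 9x_k − 20x_{k−1} = 9·(4^k − 2·5^k) − 20·(4^{k−1} − 2·5^{k−1}) = (9·4 − 20)4^{k−1} − 2·(9·5 − 20)5^{k−1} = 16·4^{k−1} − 50·5^{k−1} = 4^{k+1} − 2·5^{k+1}.
Hence x_m = 4^m − 2·5^m for every m ≥ 0, by strong induction.

x_m = 4^m − 2·5^m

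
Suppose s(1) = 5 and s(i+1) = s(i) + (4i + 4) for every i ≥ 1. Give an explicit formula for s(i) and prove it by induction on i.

Claim: s(i) = 2i^2 + 2i + 1.

Base case: s(1) = 5, and 2·1^2 + 2·1 + 1 = 5.
Assume s(j) = 2j^2 + 2j + 1.
Then s(j+1) = s(j) + (4j + 4) = (2j^2 + 2j + 1) + (4j + 4) = 2j^2 + 6j + 5,
and 2·(j+1)^2 + 2·(j+1) + 1 = 2j^2 + 6j + 5.
Hence s(i) = 2i^2 + 2i + 1 for every i ≥ 1, by induction.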